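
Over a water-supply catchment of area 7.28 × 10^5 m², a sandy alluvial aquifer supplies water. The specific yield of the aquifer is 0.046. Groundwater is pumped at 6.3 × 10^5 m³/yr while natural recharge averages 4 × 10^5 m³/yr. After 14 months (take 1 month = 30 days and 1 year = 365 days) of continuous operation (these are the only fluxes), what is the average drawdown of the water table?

Net abstraction = 6.3 × 10^5 − 4 × 10^5 = 2.3 × 10^5 m³/yr
Q_net = 2.3 × 10^5 m³/yr = 630.1 m³/d
t = 14 months = 420 d
ΔV = Q × t = 630.1 m³/d × 420 d = 2.647 × 10^5 m³
Δh = ΔV / (Sy × A) = 2.647 × 10^5 / (0.046 × 7.28 × 10^5) = 7.903 m

Δh ≈ 7.9 m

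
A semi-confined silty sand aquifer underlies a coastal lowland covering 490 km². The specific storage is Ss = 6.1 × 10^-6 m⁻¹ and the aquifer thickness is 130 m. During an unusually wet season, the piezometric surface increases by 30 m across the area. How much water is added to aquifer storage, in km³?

ΔV ≈ 0.0117 km³

S = Ss × b = 6.1 × 10^-6 m⁻¹ × 130 m = 7.93 × 10^-4
A = 490 km² = 4.9 × 10^8 m²
ΔV = S × A × Δh = 7.93 × 10^-4 × 4.9 × 10^8 m² × 30 m = 1.166 × 10^7 m³
ΔV = 1.166 × 10^7 m³ = 0.01166 km³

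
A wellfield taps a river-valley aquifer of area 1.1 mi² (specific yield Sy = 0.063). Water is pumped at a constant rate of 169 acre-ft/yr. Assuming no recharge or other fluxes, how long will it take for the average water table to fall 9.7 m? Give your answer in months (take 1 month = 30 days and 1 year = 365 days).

t ≈ 102 months

A = 1.1 mi² = 2.849 × 10^6 m²
ΔV = Sy × A × Δh = 0.063 × 2.849 × 10^6 × 9.7 = 1.741 × 10^6 m³
Q = 169 acre-ft/yr = 571.1 m³/d
t = ΔV / Q = 1.741 × 10^6 m³ / 571.1 m³/d = 3048 d
t = 3048 d ≈ 101.6 months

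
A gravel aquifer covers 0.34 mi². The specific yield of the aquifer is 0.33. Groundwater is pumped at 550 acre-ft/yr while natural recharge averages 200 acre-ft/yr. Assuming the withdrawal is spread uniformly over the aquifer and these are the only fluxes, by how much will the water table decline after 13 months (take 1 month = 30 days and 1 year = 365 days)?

Δh ≈ 1.59 m

A = 0.34 mi² = 8.806 × 10^5 m²
Net abstraction = 550 − 200 = 350 acre-ft/yr
Q_net = 350 acre-ft/yr = 1183 m³/d
t = 13 months = 390 d
ΔV = Q × t = 1183 m³/d × 390 d = 4.613 × 10^5 m³
Δh = ΔV / (Sy × A) = 4.613 × 10^5 / (0.33 × 8.806 × 10^5) = 1.587 m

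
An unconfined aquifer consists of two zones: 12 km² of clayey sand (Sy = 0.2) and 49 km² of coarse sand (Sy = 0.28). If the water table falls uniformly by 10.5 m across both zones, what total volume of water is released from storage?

A₁ = 12 km² = 1.2 × 10^7 m²; A₂ = 49 km² = 4.9 × 10^7 m²
ΔV₁ = 0.2 × 1.2 × 10^7 × 10.5 = 2.52 × 10^7 m³
ΔV₂ = 0.28 × 4.9 × 10^7 × 10.5 = 1.441 × 10^8 m³
ΔV = ΔV₁ + ΔV₂ = 1.693 × 10^8 m³

ΔV ≈ 1.69 × 10^8 m³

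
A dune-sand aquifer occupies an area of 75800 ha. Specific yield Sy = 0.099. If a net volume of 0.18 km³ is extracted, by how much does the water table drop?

A = 75800 ha = 7.58 × 10^8 m²
ΔV = 0.18 km³ = 1.8 × 10^8 m³
Δh = ΔV / (Sy × A) = 1.8 × 10^8 m³ / (0.099 × 7.58 × 10^8 m²) = 2.399 m

Δh ≈ 2.4 m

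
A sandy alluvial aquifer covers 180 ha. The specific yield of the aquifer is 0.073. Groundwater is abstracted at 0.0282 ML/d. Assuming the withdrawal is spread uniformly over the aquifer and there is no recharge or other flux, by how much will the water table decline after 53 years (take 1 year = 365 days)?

A = 180 ha = 1.8 × 10^6 m²
Q = 0.0282 ML/d = 28.2 m³/d
t = 53 years = 19340 d
ΔV = Q × t = 28.2 m³/d × 19340 d = 5.455 × 10^5 m³
Δh = ΔV / (Sy × A) = 5.455 × 10^5 / (0.073 × 1.8 × 10^6) = 4.152 m

Δh ≈ 4.15 m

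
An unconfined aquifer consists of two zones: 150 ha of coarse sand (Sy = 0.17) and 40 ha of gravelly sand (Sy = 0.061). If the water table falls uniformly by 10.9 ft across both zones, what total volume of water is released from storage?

ΔV ≈ 9.28 × 10^5 m³

A₁ = 150 ha = 1.5 × 10^6 m²; A₂ = 40 ha = 4 × 10^5 m²
Δh = 10.9 ft = 3.322 m
ΔV₁ = 0.17 × 1.5 × 10^6 × 3.322 = 8.472 × 10^5 m³
ΔV₂ = 0.061 × 4 × 10^5 × 3.322 = 81060 m³
ΔV = ΔV₁ + ΔV₂ = 9.283 × 10^5 m³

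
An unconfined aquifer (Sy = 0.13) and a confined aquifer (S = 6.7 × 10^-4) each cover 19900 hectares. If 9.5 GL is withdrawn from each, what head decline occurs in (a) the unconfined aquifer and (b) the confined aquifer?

A = 19900 hectares = 1.99 × 10^8 m²
ΔV = 9.5 GL = 9.5 × 10^6 m³
Unconfined: Δh_u = ΔV/(Sy·A) = 9.5 × 10^6/(0.13 × 1.99 × 10^8) = 0.3672 m
Confined: Δh_c = ΔV/(S·A) = 9.5 × 10^6/(6.7 × 10^-4 × 1.99 × 10^8) = 71.25 m

Δh_u ≈ 0.367 m; Δh_c ≈ 71.3 m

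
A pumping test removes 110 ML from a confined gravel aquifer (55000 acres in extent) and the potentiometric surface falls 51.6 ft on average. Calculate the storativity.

A = 55000 acres = 2.226 × 10^8 m²
Δh = 51.6 ft = 15.73 m
ΔV = 110 ML = 1.1 × 10^5 m³
S = ΔV / (A × Δh) = 1.1 × 10^5 m³ / (2.226 × 10^8 m² × 15.73 m) = 3.142 × 10^-5

S ≈ 3.1 × 10^-5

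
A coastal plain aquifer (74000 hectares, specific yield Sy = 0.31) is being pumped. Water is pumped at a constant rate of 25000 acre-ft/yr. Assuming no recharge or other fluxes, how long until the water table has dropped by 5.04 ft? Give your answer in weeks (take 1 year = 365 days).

A = 74000 hectares = 7.4 × 10^8 m²
Δh = 5.04 ft = 1.536 m
ΔV = Sy × A × Δh = 0.31 × 7.4 × 10^8 × 1.536 = 3.524 × 10^8 m³
Q = 25000 acre-ft/yr = 84490 m³/d
t = ΔV / Q = 3.524 × 10^8 m³ / 84490 m³/d = 4171 d
t = 4171 d ≈ 595.9 weeks

t ≈ 596 weeks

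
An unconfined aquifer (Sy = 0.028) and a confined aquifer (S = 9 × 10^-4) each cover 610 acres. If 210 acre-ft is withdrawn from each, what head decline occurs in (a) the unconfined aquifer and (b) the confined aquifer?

Δh_u ≈ 3.75 m; Δh_c ≈ 117 m

A = 610 acres = 2.469 × 10^6 m²
ΔV = 210 acre-ft = 2.59 × 10^5 m³
Unconfined: Δh_u = ΔV/(Sy·A) = 2.59 × 10^5/(0.028 × 2.469 × 10^6) = 3.748 m
Confined: Δh_c = ΔV/(S·A) = 2.59 × 10^5/(9 × 10^-4 × 2.469 × 10^6) = 116.6 m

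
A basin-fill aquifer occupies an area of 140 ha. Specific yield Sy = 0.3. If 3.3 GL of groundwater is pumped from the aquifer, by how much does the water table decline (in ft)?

Δh ≈ 25.8 ft

A = 140 ha = 1.4 × 10^6 m²
ΔV = 3.3 GL = 3.3 × 10^6 m³
Δh = ΔV / (Sy × A) = 3.3 × 10^6 m³ / (0.3 × 1.4 × 10^6 m²) = 7.857 m
Δh = 7.857 m = 25.78 ft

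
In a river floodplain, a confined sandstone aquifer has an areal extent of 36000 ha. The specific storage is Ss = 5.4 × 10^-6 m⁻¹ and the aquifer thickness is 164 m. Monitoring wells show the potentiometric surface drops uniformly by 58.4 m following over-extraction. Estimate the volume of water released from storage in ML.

S = Ss × b = 5.4 × 10^-6 m⁻¹ × 164 m = 8.856 × 10^-4
A = 36000 ha = 3.6 × 10^8 m²
ΔV = S × A × Δh = 8.856 × 10^-4 × 3.6 × 10^8 m² × 58.4 m = 1.862 × 10^7 m³
ΔV = 1.862 × 10^7 m³ = 18620 ML

ΔV ≈ 18600 ML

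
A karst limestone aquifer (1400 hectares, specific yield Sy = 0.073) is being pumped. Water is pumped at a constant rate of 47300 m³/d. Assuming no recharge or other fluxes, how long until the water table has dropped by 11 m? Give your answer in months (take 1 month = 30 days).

A = 1400 hectares = 1.4 × 10^7 m²
ΔV = Sy × A × Δh = 0.073 × 1.4 × 10^7 × 11 = 1.124 × 10^7 m³
t = ΔV / Q = 1.124 × 10^7 m³ / 47300 m³/d = 237.7 d
t = 237.7 d ≈ 7.922 months

t ≈ 7.92 months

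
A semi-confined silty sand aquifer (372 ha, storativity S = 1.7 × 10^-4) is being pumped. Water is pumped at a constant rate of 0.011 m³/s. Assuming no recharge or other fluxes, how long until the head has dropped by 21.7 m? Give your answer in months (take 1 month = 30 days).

t ≈ 0.481 months

A = 372 ha = 3.72 × 10^6 m²
ΔV = S × A × Δh = 1.7 × 10^-4 × 3.72 × 10^6 × 21.7 = 13720 m³
Q = 0.011 m³/s = 950.4 m³/d
t = ΔV / Q = 13720 m³ / 950.4 m³/d = 14.44 d
t = 14.44 d ≈ 0.4813 months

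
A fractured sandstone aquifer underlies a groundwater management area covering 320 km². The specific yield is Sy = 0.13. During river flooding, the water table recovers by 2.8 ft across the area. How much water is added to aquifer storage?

A = 320 km² = 3.2 × 10^8 m²
Δh = 2.8 ft = 0.8534 m
ΔV = Sy × A × Δh = 0.13 × 3.2 × 10^8 m² × 0.8534 m = 3.55 × 10^7 m³

ΔV ≈ 3.55 × 10^7 m³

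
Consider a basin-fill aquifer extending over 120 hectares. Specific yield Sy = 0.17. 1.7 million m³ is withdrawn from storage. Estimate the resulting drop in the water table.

A = 120 hectares = 1.2 × 10^6 m²
ΔV = 1.7 million m³ = 1.7 × 10^6 m³
Δh = ΔV / (Sy × A) = 1.7 × 10^6 m³ / (0.17 × 1.2 × 10^6 m²) = 8.333 m

Δh ≈ 8.33 m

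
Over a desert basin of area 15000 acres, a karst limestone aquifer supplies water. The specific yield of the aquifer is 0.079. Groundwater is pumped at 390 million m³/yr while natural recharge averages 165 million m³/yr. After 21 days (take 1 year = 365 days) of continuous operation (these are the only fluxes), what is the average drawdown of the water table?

A = 15000 acres = 6.07 × 10^7 m²
Net abstraction = 390 − 165 = 225 million m³/yr
Q_net = 225 million m³/yr = 6.164 × 10^5 m³/d
ΔV = Q × t = 6.164 × 10^5 m³/d × 21 d = 1.295 × 10^7 m³
Δh = ΔV / (Sy × A) = 1.295 × 10^7 / (0.079 × 6.07 × 10^7) = 2.699 m

Δh ≈ 2.7 m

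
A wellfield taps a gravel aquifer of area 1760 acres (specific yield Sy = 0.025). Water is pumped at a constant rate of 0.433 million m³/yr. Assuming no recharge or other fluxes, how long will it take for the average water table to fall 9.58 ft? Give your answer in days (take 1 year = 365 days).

t ≈ 438 days

A = 1760 acres = 7.122 × 10^6 m²
Δh = 9.58 ft = 2.92 m
ΔV = Sy × A × Δh = 0.025 × 7.122 × 10^6 × 2.92 = 5.199 × 10^5 m³
Q = 0.433 million m³/yr = 1186 m³/d
t = ΔV / Q = 5.199 × 10^5 m³ / 1186 m³/d = 438.3 d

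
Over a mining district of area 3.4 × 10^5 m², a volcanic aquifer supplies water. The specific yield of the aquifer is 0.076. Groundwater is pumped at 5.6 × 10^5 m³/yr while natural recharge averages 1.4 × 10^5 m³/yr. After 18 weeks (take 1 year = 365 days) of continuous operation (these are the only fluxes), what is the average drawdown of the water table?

Net abstraction = 5.6 × 10^5 − 1.4 × 10^5 = 4.2 × 10^5 m³/yr
Q_net = 4.2 × 10^5 m³/yr = 1151 m³/d
t = 18 weeks = 126 d
ΔV = Q × t = 1151 m³/d × 126 d = 1.45 × 10^5 m³
Δh = ΔV / (Sy × A) = 1.45 × 10^5 / (0.076 × 3.4 × 10^5) = 5.611 m

Δh ≈ 5.61 m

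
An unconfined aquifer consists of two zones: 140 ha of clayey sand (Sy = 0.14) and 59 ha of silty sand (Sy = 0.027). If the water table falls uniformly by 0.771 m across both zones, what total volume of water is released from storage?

ΔV ≈ 1.63 × 10^5 m³

A₁ = 140 ha = 1.4 × 10^6 m²; A₂ = 59 ha = 5.9 × 10^5 m²
ΔV₁ = 0.14 × 1.4 × 10^6 × 0.771 = 1.511 × 10^5 m³
ΔV₂ = 0.027 × 5.9 × 10^5 × 0.771 = 12280 m³
ΔV = ΔV₁ + ΔV₂ = 1.634 × 10^5 m³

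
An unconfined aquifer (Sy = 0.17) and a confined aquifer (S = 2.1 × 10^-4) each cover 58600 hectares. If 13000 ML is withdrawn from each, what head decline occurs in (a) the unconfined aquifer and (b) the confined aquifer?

A = 58600 hectares = 5.86 × 10^8 m²
ΔV = 13000 ML = 1.3 × 10^7 m³
Unconfined: Δh_u = ΔV/(Sy·A) = 1.3 × 10^7/(0.17 × 5.86 × 10^8) = 0.1305 m
Confined: Δh_c = ΔV/(S·A) = 1.3 × 10^7/(2.1 × 10^-4 × 5.86 × 10^8) = 105.6 m

Δh_u ≈ 0.13 m; Δh_c ≈ 106 m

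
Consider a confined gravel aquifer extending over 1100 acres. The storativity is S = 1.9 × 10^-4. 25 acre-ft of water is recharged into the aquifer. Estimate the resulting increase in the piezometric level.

A = 1100 acres = 4.452 × 10^6 m²
ΔV = 25 acre-ft = 30840 m³
Δh = ΔV / (S × A) = 30840 m³ / (1.9 × 10^-4 × 4.452 × 10^6 m²) = 36.46 m

Δh ≈ 36.5 m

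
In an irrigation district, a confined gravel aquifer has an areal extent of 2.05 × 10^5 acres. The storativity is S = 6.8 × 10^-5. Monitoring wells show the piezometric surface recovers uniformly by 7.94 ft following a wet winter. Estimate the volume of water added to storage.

ΔV ≈ 1.37 × 10^5 m³

A = 2.05 × 10^5 acres = 8.296 × 10^8 m²
Δh = 7.94 ft = 2.42 m
ΔV = S × A × Δh = 6.8 × 10^-5 × 8.296 × 10^8 m² × 2.42 m = 1.365 × 10^5 m³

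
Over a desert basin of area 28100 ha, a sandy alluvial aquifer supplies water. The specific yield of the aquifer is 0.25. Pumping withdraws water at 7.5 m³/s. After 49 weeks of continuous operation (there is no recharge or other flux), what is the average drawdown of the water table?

A = 28100 ha = 2.81 × 10^8 m²
Q = 7.5 m³/s = 6.48 × 10^5 m³/d
t = 49 weeks = 343 d
ΔV = Q × t = 6.48 × 10^5 m³/d × 343 d = 2.223 × 10^8 m³
Δh = ΔV / (Sy × A) = 2.223 × 10^8 / (0.25 × 2.81 × 10^8) = 3.164 m

Δh ≈ 3.16 m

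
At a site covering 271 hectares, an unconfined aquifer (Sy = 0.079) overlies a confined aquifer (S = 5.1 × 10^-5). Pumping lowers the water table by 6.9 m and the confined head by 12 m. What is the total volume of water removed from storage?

A = 271 hectares = 2.71 × 10^6 m²
Unconfined: ΔV_u = Sy × A × Δh_u = 0.079 × 2.71 × 10^6 × 6.9 = 1.477 × 10^6 m³
Confined: ΔV_c = S × A × Δh_c = 5.1 × 10^-5 × 2.71 × 10^6 × 12 = 1659 m³
Total ΔV = 1.477 × 10^6 + 1659 = 1.479 × 10^6 m³

ΔV ≈ 1.48 × 10^6 m³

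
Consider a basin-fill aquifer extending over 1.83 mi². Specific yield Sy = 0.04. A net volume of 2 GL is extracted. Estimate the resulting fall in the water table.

A = 1.83 mi² = 4.74 × 10^6 m²
ΔV = 2 GL = 2 × 10^6 m³
Δh = ΔV / (Sy × A) = 2 × 10^6 m³ / (0.04 × 4.74 × 10^6 m²) = 10.55 m

Δh ≈ 10.5 m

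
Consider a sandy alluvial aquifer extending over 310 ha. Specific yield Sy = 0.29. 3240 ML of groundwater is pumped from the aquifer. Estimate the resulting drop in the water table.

A = 310 ha = 3.1 × 10^6 m²
ΔV = 3240 ML = 3.24 × 10^6 m³
Δh = ΔV / (Sy × A) = 3.24 × 10^6 m³ / (0.29 × 3.1 × 10^6 m²) = 3.604 m

Δh ≈ 3.6 m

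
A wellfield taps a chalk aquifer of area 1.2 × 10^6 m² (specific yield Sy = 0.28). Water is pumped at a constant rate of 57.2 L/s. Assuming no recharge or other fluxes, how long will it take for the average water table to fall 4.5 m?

t ≈ 306 days

ΔV = Sy × A × Δh = 0.28 × 1.2 × 10^6 × 4.5 = 1.512 × 10^6 m³
Q = 57.2 L/s = 4942 m³/d
t = ΔV / Q = 1.512 × 10^6 m³ / 4942 m³/d = 305.9 d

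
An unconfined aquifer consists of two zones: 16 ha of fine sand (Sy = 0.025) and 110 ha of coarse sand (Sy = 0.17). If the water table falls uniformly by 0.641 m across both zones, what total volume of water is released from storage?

ΔV ≈ 1.22 × 10^5 m³

A₁ = 16 ha = 1.6 × 10^5 m²; A₂ = 110 ha = 1.1 × 10^6 m²
ΔV₁ = 0.025 × 1.6 × 10^5 × 0.641 = 2564 m³
ΔV₂ = 0.17 × 1.1 × 10^6 × 0.641 = 1.199 × 10^5 m³
ΔV = ΔV₁ + ΔV₂ = 1.224 × 10^5 m³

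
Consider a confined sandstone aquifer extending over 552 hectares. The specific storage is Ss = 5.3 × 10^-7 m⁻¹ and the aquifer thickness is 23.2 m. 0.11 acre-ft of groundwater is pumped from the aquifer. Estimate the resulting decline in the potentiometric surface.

S = Ss × b = 5.3 × 10^-7 m⁻¹ × 23.2 m = 1.23 × 10^-5
A = 552 hectares = 5.52 × 10^6 m²
ΔV = 0.11 acre-ft = 135.7 m³
Δh = ΔV / (S × A) = 135.7 m³ / (1.23 × 10^-5 × 5.52 × 10^6 m²) = 1.999 m

Δh ≈ 2 m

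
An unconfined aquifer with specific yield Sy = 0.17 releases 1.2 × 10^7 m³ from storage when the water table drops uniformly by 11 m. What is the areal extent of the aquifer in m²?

A = ΔV / (Sy × Δh) = 1.2 × 10^7 / (0.17 × 11) = 6.417 × 10^6 m²

A ≈ 6.42 × 10^6 m²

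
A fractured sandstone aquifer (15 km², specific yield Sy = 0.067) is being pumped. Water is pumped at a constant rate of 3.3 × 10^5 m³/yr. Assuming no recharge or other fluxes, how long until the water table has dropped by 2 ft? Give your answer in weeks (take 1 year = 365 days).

A = 15 km² = 1.5 × 10^7 m²
Δh = 2 ft = 0.6096 m
ΔV = Sy × A × Δh = 0.067 × 1.5 × 10^7 × 0.6096 = 6.126 × 10^5 m³
Q = 3.3 × 10^5 m³/yr = 904.1 m³/d
t = ΔV / Q = 6.126 × 10^5 m³ / 904.1 m³/d = 677.6 d
t = 677.6 d ≈ 96.8 weeks

t ≈ 96.8 weeks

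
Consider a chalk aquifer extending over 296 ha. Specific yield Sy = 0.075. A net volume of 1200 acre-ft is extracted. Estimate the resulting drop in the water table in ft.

A = 296 ha = 2.96 × 10^6 m²
ΔV = 1200 acre-ft = 1.48 × 10^6 m³
Δh = ΔV / (Sy × A) = 1.48 × 10^6 m³ / (0.075 × 2.96 × 10^6 m²) = 6.667 m
Δh = 6.667 m = 21.87 ft

Δh ≈ 21.9 ft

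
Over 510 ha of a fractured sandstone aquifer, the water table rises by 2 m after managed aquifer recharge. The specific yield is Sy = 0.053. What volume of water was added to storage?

A = 510 ha = 5.1 × 10^6 m²
ΔV = Sy × A × Δh = 0.053 × 5.1 × 10^6 m² × 2 m = 5.406 × 10^5 m³

ΔV ≈ 5.41 × 10^5 m³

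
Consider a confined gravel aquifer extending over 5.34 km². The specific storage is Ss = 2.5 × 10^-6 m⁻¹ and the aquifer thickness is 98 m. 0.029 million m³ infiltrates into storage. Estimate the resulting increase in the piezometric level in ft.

S = Ss × b = 2.5 × 10^-6 m⁻¹ × 98 m = 2.45 × 10^-4
A = 5.34 km² = 5.34 × 10^6 m²
ΔV = 0.029 million m³ = 29000 m³
Δh = ΔV / (S × A) = 29000 m³ / (2.45 × 10^-4 × 5.34 × 10^6 m²) = 22.17 m
Δh = 22.17 m = 72.72 ft

Δh ≈ 72.7 ft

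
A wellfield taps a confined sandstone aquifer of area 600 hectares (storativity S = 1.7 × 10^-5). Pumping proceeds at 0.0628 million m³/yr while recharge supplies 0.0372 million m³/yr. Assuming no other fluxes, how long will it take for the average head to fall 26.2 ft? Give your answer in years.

t ≈ 0.0318 years

A = 600 hectares = 6 × 10^6 m²
Δh = 26.2 ft = 7.986 m
ΔV = S × A × Δh = 1.7 × 10^-5 × 6 × 10^6 × 7.986 = 814.5 m³
Net withdrawal = 0.0628 − 0.0372 = 0.0256 million m³/yr = 70.14 m³/d
t = ΔV / Q = 814.5 m³ / 70.14 m³/d = 11.61 d
t = 11.61 d ≈ 0.03182 years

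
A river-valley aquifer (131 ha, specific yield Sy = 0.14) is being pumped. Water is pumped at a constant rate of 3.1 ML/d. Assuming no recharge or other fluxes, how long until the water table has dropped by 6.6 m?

t ≈ 390 days

A = 131 ha = 1.31 × 10^6 m²
ΔV = Sy × A × Δh = 0.14 × 1.31 × 10^6 × 6.6 = 1.21 × 10^6 m³
Q = 3.1 ML/d = 3100 m³/d
t = ΔV / Q = 1.21 × 10^6 m³ / 3100 m³/d = 390.5 d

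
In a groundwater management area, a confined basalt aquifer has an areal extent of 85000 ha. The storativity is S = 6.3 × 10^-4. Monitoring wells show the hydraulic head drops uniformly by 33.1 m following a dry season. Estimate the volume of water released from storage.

ΔV ≈ 1.77 × 10^7 m³

A = 85000 ha = 8.5 × 10^8 m²
ΔV = S × A × Δh = 6.3 × 10^-4 × 8.5 × 10^8 m² × 33.1 m = 1.773 × 10^7 m³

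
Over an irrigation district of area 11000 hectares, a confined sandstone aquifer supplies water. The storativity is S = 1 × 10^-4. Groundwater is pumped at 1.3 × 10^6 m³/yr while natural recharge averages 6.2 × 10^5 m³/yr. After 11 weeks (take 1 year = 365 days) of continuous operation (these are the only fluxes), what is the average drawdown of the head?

Δh ≈ 13 m

A = 11000 hectares = 1.1 × 10^8 m²
Net abstraction = 1.3 × 10^6 − 6.2 × 10^5 = 6.8 × 10^5 m³/yr
Q_net = 6.8 × 10^5 m³/yr = 1863 m³/d
t = 11 weeks = 77 d
ΔV = Q × t = 1863 m³/d × 77 d = 1.435 × 10^5 m³
Δh = ΔV / (S × A) = 1.435 × 10^5 / (1 × 10^-4 × 1.1 × 10^8) = 13.04 m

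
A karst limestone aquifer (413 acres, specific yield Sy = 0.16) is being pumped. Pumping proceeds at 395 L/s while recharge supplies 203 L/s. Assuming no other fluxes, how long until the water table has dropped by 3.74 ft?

t ≈ 18.4 days

A = 413 acres = 1.671 × 10^6 m²
Δh = 3.74 ft = 1.14 m
ΔV = Sy × A × Δh = 0.16 × 1.671 × 10^6 × 1.14 = 3.048 × 10^5 m³
Net withdrawal = 395 − 203 = 192 L/s = 16590 m³/d
t = ΔV / Q = 3.048 × 10^5 m³ / 16590 m³/d = 18.38 d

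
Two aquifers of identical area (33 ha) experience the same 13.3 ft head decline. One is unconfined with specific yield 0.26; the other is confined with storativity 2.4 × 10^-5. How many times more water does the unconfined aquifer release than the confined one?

ΔV_u / ΔV_c ≈ 10800

A = 33 ha = 3.3 × 10^5 m²
Δh = 13.3 ft = 4.054 m
Unconfined: ΔV_u = Sy × A × Δh = 0.26 × 3.3 × 10^5 × 4.054 = 3.478 × 10^5 m³
Confined: ΔV_c = S × A × Δh = 2.4 × 10^-5 × 3.3 × 10^5 × 4.054 = 32.11 m³
Ratio = ΔV_u / ΔV_c = Sy / S = 0.26 / 2.4 × 10^-5 = 10830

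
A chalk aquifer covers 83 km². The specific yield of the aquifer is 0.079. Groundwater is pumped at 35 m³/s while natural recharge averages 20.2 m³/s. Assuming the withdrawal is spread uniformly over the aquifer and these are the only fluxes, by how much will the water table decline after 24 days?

A = 83 km² = 8.3 × 10^7 m²
Net abstraction = 35 − 20.2 = 14.8 m³/s
Q_net = 14.8 m³/s = 1.279 × 10^6 m³/d
ΔV = Q × t = 1.279 × 10^6 m³/d × 24 d = 3.069 × 10^7 m³
Δh = ΔV / (Sy × A) = 3.069 × 10^7 / (0.079 × 8.3 × 10^7) = 4.68 m

Δh ≈ 4.68 m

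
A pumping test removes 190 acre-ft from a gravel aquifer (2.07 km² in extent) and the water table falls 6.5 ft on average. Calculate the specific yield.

A = 2.07 km² = 2.07 × 10^6 m²
Δh = 6.5 ft = 1.981 m
ΔV = 190 acre-ft = 2.344 × 10^5 m³
Sy = ΔV / (A × Δh) = 2.344 × 10^5 m³ / (2.07 × 10^6 m² × 1.981 m) = 0.05715

Sy ≈ 0.057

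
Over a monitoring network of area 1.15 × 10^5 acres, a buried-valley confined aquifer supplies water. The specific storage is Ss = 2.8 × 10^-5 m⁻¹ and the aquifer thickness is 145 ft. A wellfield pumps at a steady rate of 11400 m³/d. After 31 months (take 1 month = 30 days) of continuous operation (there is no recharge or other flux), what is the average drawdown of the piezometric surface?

Δh ≈ 18.4 m

b = 145 ft = 44.2 m
S = Ss × b = 2.8 × 10^-5 m⁻¹ × 44.2 m = 1.237 × 10^-3
A = 1.15 × 10^5 acres = 4.654 × 10^8 m²
t = 31 months = 930 d
ΔV = Q × t = 11400 m³/d × 930 d = 1.06 × 10^7 m³
Δh = ΔV / (S × A) = 1.06 × 10^7 / (0.001237 × 4.654 × 10^8) = 18.41 m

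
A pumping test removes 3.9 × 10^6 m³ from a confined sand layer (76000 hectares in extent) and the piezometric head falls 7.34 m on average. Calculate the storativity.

S ≈ 7 × 10^-4

A = 76000 hectares = 7.6 × 10^8 m²
S = ΔV / (A × Δh) = 3.9 × 10^6 m³ / (7.6 × 10^8 m² × 7.34 m) = 6.991 × 10^-4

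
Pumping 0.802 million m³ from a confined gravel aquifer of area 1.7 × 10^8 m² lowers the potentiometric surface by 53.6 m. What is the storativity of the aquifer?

ΔV = 0.802 million m³ = 8.02 × 10^5 m³
S = ΔV / (A × Δh) = 8.02 × 10^5 m³ / (1.7 × 10^8 m² × 53.6 m) = 8.802 × 10^-5

S ≈ 8.8 × 10^-5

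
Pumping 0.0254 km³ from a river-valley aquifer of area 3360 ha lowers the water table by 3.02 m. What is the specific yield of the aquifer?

Sy ≈ 0.25

A = 3360 ha = 3.36 × 10^7 m²
ΔV = 0.0254 km³ = 2.54 × 10^7 m³
Sy = ΔV / (A × Δh) = 2.54 × 10^7 m³ / (3.36 × 10^7 m² × 3.02 m) = 0.2503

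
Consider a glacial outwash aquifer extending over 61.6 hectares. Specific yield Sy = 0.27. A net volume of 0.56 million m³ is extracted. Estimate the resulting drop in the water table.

Δh ≈ 3.37 m

A = 61.6 hectares = 6.16 × 10^5 m²
ΔV = 0.56 million m³ = 5.6 × 10^5 m³
Δh = ΔV / (Sy × A) = 5.6 × 10^5 m³ / (0.27 × 6.16 × 10^5 m²) = 3.367 m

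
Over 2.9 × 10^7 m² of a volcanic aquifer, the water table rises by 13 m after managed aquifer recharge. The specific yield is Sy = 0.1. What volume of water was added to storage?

ΔV = Sy × A × Δh = 0.1 × 2.9 × 10^7 m² × 13 m = 3.77 × 10^7 m³

ΔV ≈ 3.77 × 10^7 m³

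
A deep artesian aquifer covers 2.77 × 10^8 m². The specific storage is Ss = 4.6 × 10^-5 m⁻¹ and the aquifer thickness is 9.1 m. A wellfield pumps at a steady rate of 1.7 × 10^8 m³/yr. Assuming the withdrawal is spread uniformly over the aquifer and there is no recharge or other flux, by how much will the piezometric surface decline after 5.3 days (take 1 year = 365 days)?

S = Ss × b = 4.6 × 10^-5 m⁻¹ × 9.1 m = 4.186 × 10^-4
Q = 1.7 × 10^8 m³/yr = 4.658 × 10^5 m³/d
ΔV = Q × t = 4.658 × 10^5 m³/d × 5.3 d = 2.468 × 10^6 m³
Δh = ΔV / (S × A) = 2.468 × 10^6 / (4.186 × 10^-4 × 2.77 × 10^8) = 21.29 m

Δh ≈ 21.3 m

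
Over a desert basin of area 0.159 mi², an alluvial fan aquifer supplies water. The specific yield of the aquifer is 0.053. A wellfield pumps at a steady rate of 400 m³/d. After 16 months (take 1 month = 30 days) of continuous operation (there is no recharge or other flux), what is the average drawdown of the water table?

A = 0.159 mi² = 4.118 × 10^5 m²
t = 16 months = 480 d
ΔV = Q × t = 400 m³/d × 480 d = 1.92 × 10^5 m³
Δh = ΔV / (Sy × A) = 1.92 × 10^5 / (0.053 × 4.118 × 10^5) = 8.797 m

Δh ≈ 8.8 m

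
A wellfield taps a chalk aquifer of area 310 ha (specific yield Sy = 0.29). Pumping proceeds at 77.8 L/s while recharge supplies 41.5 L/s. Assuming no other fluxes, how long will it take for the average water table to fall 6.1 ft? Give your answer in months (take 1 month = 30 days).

t ≈ 17.8 months

A = 310 ha = 3.1 × 10^6 m²
Δh = 6.1 ft = 1.859 m
ΔV = Sy × A × Δh = 0.29 × 3.1 × 10^6 × 1.859 = 1.671 × 10^6 m³
Net withdrawal = 77.8 − 41.5 = 36.3 L/s = 3136 m³/d
t = ΔV / Q = 1.671 × 10^6 m³ / 3136 m³/d = 532.9 d
t = 532.9 d ≈ 17.76 months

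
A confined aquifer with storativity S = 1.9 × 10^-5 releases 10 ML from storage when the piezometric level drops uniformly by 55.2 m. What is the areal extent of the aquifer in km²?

A ≈ 9.53 km²

ΔV = 10 ML = 10000 m³
A = ΔV / (S × Δh) = 10000 / (1.9 × 10^-5 × 55.2) = 9.535 × 10^6 m²
A = 9.535 × 10^6 m² = 9.535 km²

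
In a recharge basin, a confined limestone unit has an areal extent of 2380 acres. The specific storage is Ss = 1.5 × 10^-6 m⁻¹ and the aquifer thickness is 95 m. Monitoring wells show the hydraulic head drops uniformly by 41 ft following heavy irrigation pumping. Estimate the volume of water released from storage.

ΔV ≈ 17200 m³

S = Ss × b = 1.5 × 10^-6 m⁻¹ × 95 m = 1.425 × 10^-4
A = 2380 acres = 9.632 × 10^6 m²
Δh = 41 ft = 12.5 m
ΔV = S × A × Δh = 1.425 × 10^-4 × 9.632 × 10^6 m² × 12.5 m = 17150 m³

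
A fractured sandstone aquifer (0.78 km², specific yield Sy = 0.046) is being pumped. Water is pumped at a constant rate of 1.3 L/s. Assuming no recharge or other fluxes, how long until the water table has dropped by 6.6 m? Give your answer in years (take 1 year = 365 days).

t ≈ 5.78 years

A = 0.78 km² = 7.8 × 10^5 m²
ΔV = Sy × A × Δh = 0.046 × 7.8 × 10^5 × 6.6 = 2.368 × 10^5 m³
Q = 1.3 L/s = 112.3 m³/d
t = ΔV / Q = 2.368 × 10^5 m³ / 112.3 m³/d = 2108 d
t = 2108 d ≈ 5.776 years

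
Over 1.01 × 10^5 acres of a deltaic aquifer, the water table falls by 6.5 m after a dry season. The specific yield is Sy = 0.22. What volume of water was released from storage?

ΔV ≈ 5.84 × 10^8 m³

A = 1.01 × 10^5 acres = 4.087 × 10^8 m²
ΔV = Sy × A × Δh = 0.22 × 4.087 × 10^8 m² × 6.5 m = 5.845 × 10^8 m³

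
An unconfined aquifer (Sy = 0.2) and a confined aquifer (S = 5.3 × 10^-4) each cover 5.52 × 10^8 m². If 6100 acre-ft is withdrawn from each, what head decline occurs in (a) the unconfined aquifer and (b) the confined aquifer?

Δh_u ≈ 0.0682 m; Δh_c ≈ 25.7 m

ΔV = 6100 acre-ft = 7.524 × 10^6 m³
Unconfined: Δh_u = ΔV/(Sy·A) = 7.524 × 10^6/(0.2 × 5.52 × 10^8) = 0.06815 m
Confined: Δh_c = ΔV/(S·A) = 7.524 × 10^6/(5.3 × 10^-4 × 5.52 × 10^8) = 25.72 m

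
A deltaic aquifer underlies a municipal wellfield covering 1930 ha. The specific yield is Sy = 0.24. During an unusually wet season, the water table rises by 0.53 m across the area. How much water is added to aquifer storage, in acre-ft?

ΔV ≈ 1990 acre-ft

A = 1930 ha = 1.93 × 10^7 m²
ΔV = Sy × A × Δh = 0.24 × 1.93 × 10^7 m² × 0.53 m = 2.455 × 10^6 m³
ΔV = 2.455 × 10^6 m³ = 1990 acre-ft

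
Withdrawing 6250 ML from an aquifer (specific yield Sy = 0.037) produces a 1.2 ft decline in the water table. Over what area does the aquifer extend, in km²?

A ≈ 462 km²

Δh = 1.2 ft = 0.3658 m
ΔV = 6250 ML = 6.25 × 10^6 m³
A = ΔV / (Sy × Δh) = 6.25 × 10^6 / (0.037 × 0.3658) = 4.618 × 10^8 m²
A = 4.618 × 10^8 m² = 461.8 km²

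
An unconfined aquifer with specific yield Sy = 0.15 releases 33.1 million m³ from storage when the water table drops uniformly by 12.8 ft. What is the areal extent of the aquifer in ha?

A ≈ 5660 ha

Δh = 12.8 ft = 3.901 m
ΔV = 33.1 million m³ = 3.31 × 10^7 m³
A = ΔV / (Sy × Δh) = 3.31 × 10^7 / (0.15 × 3.901) = 5.656 × 10^7 m²
A = 5.656 × 10^7 m² = 5656 ha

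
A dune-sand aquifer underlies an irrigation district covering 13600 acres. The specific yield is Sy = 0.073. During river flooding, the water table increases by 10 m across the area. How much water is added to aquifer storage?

A = 13600 acres = 5.504 × 10^7 m²
ΔV = Sy × A × Δh = 0.073 × 5.504 × 10^7 m² × 10 m = 4.018 × 10^7 m³

ΔV ≈ 4.02 × 10^7 m³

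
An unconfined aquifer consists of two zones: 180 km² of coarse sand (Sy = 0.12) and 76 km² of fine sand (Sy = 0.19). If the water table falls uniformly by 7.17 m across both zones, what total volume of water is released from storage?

A₁ = 180 km² = 1.8 × 10^8 m²; A₂ = 76 km² = 7.6 × 10^7 m²
ΔV₁ = 0.12 × 1.8 × 10^8 × 7.17 = 1.549 × 10^8 m³
ΔV₂ = 0.19 × 7.6 × 10^7 × 7.17 = 1.035 × 10^8 m³
ΔV = ΔV₁ + ΔV₂ = 2.584 × 10^8 m³

ΔV ≈ 2.58 × 10^8 m³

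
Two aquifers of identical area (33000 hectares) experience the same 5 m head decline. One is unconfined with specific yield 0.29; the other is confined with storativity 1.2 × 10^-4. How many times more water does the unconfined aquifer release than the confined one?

A = 33000 hectares = 3.3 × 10^8 m²
Unconfined: ΔV_u = Sy × A × Δh = 0.29 × 3.3 × 10^8 × 5 = 4.785 × 10^8 m³
Confined: ΔV_c = S × A × Δh = 1.2 × 10^-4 × 3.3 × 10^8 × 5 = 1.98 × 10^5 m³
Ratio = ΔV_u / ΔV_c = Sy / S = 0.29 / 1.2 × 10^-4 = 2417

ΔV_u / ΔV_c ≈ 2420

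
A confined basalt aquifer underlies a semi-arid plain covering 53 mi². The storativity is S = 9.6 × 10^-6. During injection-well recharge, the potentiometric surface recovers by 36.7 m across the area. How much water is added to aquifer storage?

ΔV ≈ 48400 m³

A = 53 mi² = 1.373 × 10^8 m²
ΔV = S × A × Δh = 9.6 × 10^-6 × 1.373 × 10^8 m² × 36.7 m = 48360 m³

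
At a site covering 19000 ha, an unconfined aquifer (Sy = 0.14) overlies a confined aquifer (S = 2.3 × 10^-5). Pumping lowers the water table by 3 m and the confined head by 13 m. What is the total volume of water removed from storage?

A = 19000 ha = 1.9 × 10^8 m²
Unconfined: ΔV_u = Sy × A × Δh_u = 0.14 × 1.9 × 10^8 × 3 = 7.98 × 10^7 m³
Confined: ΔV_c = S × A × Δh_c = 2.3 × 10^-5 × 1.9 × 10^8 × 13 = 56810 m³
Total ΔV = 7.98 × 10^7 + 56810 = 7.986 × 10^7 m³

ΔV ≈ 7.99 × 10^7 m³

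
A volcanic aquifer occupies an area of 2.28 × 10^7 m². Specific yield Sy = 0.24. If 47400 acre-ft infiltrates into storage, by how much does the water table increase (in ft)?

ΔV = 47400 acre-ft = 5.847 × 10^7 m³
Δh = ΔV / (Sy × A) = 5.847 × 10^7 m³ / (0.24 × 2.28 × 10^7 m²) = 10.68 m
Δh = 10.68 m = 35.06 ft

Δh ≈ 35.1 ft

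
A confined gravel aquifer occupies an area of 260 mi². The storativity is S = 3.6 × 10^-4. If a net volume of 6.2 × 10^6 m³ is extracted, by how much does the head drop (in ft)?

Δh ≈ 83.9 ft

A = 260 mi² = 6.734 × 10^8 m²
Δh = ΔV / (S × A) = 6.2 × 10^6 m³ / (3.6 × 10^-4 × 6.734 × 10^8 m²) = 25.58 m
Δh = 25.58 m = 83.91 ft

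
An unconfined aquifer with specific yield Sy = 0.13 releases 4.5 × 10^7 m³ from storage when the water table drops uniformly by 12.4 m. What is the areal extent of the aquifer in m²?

A = ΔV / (Sy × Δh) = 4.5 × 10^7 / (0.13 × 12.4) = 2.792 × 10^7 m²

A ≈ 2.79 × 10^7 m²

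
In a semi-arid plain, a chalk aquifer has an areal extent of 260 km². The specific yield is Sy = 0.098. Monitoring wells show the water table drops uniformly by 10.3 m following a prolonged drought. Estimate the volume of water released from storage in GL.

A = 260 km² = 2.6 × 10^8 m²
ΔV = Sy × A × Δh = 0.098 × 2.6 × 10^8 m² × 10.3 m = 2.624 × 10^8 m³
ΔV = 2.624 × 10^8 m³ = 262.4 GL

ΔV ≈ 262 GL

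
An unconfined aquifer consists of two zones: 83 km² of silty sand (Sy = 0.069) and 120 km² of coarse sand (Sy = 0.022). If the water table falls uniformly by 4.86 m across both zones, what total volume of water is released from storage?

A₁ = 83 km² = 8.3 × 10^7 m²; A₂ = 120 km² = 1.2 × 10^8 m²
ΔV₁ = 0.069 × 8.3 × 10^7 × 4.86 = 2.783 × 10^7 m³
ΔV₂ = 0.022 × 1.2 × 10^8 × 4.86 = 1.283 × 10^7 m³
ΔV = ΔV₁ + ΔV₂ = 4.066 × 10^7 m³

ΔV ≈ 4.07 × 10^7 m³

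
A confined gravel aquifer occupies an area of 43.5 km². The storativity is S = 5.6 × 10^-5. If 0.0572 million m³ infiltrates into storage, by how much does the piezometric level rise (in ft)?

Δh ≈ 77 ft

A = 43.5 km² = 4.35 × 10^7 m²
ΔV = 0.0572 million m³ = 57200 m³
Δh = ΔV / (S × A) = 57200 m³ / (5.6 × 10^-5 × 4.35 × 10^7 m²) = 23.48 m
Δh = 23.48 m = 77.04 ft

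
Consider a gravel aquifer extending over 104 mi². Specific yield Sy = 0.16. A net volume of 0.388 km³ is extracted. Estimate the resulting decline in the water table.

A = 104 mi² = 2.694 × 10^8 m²
ΔV = 0.388 km³ = 3.88 × 10^8 m³
Δh = ΔV / (Sy × A) = 3.88 × 10^8 m³ / (0.16 × 2.694 × 10^8 m²) = 9.003 m

Δh ≈ 9 m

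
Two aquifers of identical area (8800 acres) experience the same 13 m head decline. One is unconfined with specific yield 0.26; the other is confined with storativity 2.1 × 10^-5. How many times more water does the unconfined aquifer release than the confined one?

ΔV_u / ΔV_c ≈ 12400

A = 8800 acres = 3.561 × 10^7 m²
Unconfined: ΔV_u = Sy × A × Δh = 0.26 × 3.561 × 10^7 × 13 = 1.204 × 10^8 m³
Confined: ΔV_c = S × A × Δh = 2.1 × 10^-5 × 3.561 × 10^7 × 13 = 9722 m³
Ratio = ΔV_u / ΔV_c = Sy / S = 0.26 / 2.1 × 10^-5 = 12380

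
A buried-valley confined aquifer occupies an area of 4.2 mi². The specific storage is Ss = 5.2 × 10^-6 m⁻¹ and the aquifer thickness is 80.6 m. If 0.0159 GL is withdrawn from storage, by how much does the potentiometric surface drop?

Δh ≈ 3.49 m

S = Ss × b = 5.2 × 10^-6 m⁻¹ × 80.6 m = 4.191 × 10^-4
A = 4.2 mi² = 1.088 × 10^7 m²
ΔV = 0.0159 GL = 15900 m³
Δh = ΔV / (S × A) = 15900 m³ / (4.191 × 10^-4 × 1.088 × 10^7 m²) = 3.487 m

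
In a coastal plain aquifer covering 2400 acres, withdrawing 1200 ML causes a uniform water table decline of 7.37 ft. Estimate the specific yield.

Sy ≈ 0.055

A = 2400 acres = 9.712 × 10^6 m²
Δh = 7.37 ft = 2.246 m
ΔV = 1200 ML = 1.2 × 10^6 m³
Sy = ΔV / (A × Δh) = 1.2 × 10^6 m³ / (9.712 × 10^6 m² × 2.246 m) = 0.055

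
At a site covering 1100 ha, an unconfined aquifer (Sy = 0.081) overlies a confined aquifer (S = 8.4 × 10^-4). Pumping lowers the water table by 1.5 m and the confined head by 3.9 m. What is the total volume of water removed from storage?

ΔV ≈ 1.37 × 10^6 m³

A = 1100 ha = 1.1 × 10^7 m²
Unconfined: ΔV_u = Sy × A × Δh_u = 0.081 × 1.1 × 10^7 × 1.5 = 1.337 × 10^6 m³
Confined: ΔV_c = S × A × Δh_c = 8.4 × 10^-4 × 1.1 × 10^7 × 3.9 = 36040 m³
Total ΔV = 1.337 × 10^6 + 36040 = 1.373 × 10^6 m³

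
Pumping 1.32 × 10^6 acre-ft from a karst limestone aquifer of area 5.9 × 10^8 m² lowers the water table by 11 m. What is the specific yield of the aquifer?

ΔV = 1.32 × 10^6 acre-ft = 1.628 × 10^9 m³
Sy = ΔV / (A × Δh) = 1.628 × 10^9 m³ / (5.9 × 10^8 m² × 11 m) = 0.2509

Sy ≈ 0.25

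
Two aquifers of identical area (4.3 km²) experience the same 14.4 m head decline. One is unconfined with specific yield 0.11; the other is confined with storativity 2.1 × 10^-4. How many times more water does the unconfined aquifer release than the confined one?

ΔV_u / ΔV_c ≈ 524

A = 4.3 km² = 4.3 × 10^6 m²
Unconfined: ΔV_u = Sy × A × Δh = 0.11 × 4.3 × 10^6 × 14.4 = 6.811 × 10^6 m³
Confined: ΔV_c = S × A × Δh = 2.1 × 10^-4 × 4.3 × 10^6 × 14.4 = 13000 m³
Ratio = ΔV_u / ΔV_c = Sy / S = 0.11 / 2.1 × 10^-4 = 523.8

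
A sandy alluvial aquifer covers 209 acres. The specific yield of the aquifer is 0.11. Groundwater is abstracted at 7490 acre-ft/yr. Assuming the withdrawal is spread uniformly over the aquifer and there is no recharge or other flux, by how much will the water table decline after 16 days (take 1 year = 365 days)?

Δh ≈ 4.35 m

A = 209 acres = 8.458 × 10^5 m²
Q = 7490 acre-ft/yr = 25310 m³/d
ΔV = Q × t = 25310 m³/d × 16 d = 4.05 × 10^5 m³
Δh = ΔV / (Sy × A) = 4.05 × 10^5 / (0.11 × 8.458 × 10^5) = 4.353 m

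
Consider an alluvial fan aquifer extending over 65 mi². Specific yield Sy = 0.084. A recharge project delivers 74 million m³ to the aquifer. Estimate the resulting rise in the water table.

A = 65 mi² = 1.683 × 10^8 m²
ΔV = 74 million m³ = 7.4 × 10^7 m³
Δh = ΔV / (Sy × A) = 7.4 × 10^7 m³ / (0.084 × 1.683 × 10^8 m²) = 5.233 m

Δh ≈ 5.23 m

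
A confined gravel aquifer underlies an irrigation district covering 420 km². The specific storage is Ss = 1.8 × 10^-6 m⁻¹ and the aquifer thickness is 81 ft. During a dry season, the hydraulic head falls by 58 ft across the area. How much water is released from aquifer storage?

b = 81 ft = 24.69 m
S = Ss × b = 1.8 × 10^-6 m⁻¹ × 24.69 m = 4.444 × 10^-5
A = 420 km² = 4.2 × 10^8 m²
Δh = 58 ft = 17.68 m
ΔV = S × A × Δh = 4.444 × 10^-5 × 4.2 × 10^8 m² × 17.68 m = 3.3 × 10^5 m³

ΔV ≈ 3.3 × 10^5 m³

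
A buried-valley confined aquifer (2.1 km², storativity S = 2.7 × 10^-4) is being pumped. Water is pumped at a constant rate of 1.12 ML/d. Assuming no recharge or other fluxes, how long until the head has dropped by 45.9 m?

A = 2.1 km² = 2.1 × 10^6 m²
ΔV = S × A × Δh = 2.7 × 10^-4 × 2.1 × 10^6 × 45.9 = 26030 m³
Q = 1.12 ML/d = 1120 m³/d
t = ΔV / Q = 26030 m³ / 1120 m³/d = 23.24 d

t ≈ 23.2 days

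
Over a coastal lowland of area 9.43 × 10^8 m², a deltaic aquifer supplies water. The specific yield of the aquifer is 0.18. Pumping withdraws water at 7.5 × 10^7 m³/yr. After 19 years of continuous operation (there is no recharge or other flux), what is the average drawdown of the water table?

Δh ≈ 8.4 m

Q = 7.5 × 10^7 m³/yr = 2.055 × 10^5 m³/d
t = 19 years = 6935 d
ΔV = Q × t = 2.055 × 10^5 m³/d × 6935 d = 1.425 × 10^9 m³
Δh = ΔV / (Sy × A) = 1.425 × 10^9 / (0.18 × 9.43 × 10^8) = 8.395 m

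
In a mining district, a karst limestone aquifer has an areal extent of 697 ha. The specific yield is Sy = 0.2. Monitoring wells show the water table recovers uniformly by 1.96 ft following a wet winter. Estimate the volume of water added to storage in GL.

A = 697 ha = 6.97 × 10^6 m²
Δh = 1.96 ft = 0.5974 m
ΔV = Sy × A × Δh = 0.2 × 6.97 × 10^6 m² × 0.5974 m = 8.328 × 10^5 m³
ΔV = 8.328 × 10^5 m³ = 0.8328 GL

ΔV ≈ 0.833 GL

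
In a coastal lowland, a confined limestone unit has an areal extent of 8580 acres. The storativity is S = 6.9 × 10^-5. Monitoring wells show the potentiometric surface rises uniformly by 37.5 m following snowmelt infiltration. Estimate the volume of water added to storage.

A = 8580 acres = 3.472 × 10^7 m²
ΔV = S × A × Δh = 6.9 × 10^-5 × 3.472 × 10^7 m² × 37.5 m = 89840 m³

ΔV ≈ 89800 m³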